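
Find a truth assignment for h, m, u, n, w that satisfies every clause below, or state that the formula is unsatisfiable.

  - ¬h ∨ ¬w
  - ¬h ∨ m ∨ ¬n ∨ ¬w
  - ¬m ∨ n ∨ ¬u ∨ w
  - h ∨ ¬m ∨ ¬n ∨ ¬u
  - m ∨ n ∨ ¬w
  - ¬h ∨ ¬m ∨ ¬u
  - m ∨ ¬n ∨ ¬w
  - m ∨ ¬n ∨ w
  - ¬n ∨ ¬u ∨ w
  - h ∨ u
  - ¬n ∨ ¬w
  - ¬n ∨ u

Set h = False.
  then (h ∨ u) forces u = True.
Set m = True.
  then (h ∨ ¬m ∨ ¬n ∨ ¬u) forces n = False.
  then (¬m ∨ n ∨ ¬u ∨ w) forces w = True.
All clauses satisfied.

h=F, m=T, u=T, n=F, w=T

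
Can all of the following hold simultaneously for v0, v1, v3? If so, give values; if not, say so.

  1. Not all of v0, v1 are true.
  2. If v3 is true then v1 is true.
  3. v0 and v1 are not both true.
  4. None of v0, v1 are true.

v0 = False; v1 = False; v3 = False

  (1) {v0, v1}: 0/2 true — not all ✓
  (2) v3=F ⇒ v1: vacuous ✓
  (3) v0=F, v1=F — not both ✓
  (4) {v0, v1}: 0 true — none ✓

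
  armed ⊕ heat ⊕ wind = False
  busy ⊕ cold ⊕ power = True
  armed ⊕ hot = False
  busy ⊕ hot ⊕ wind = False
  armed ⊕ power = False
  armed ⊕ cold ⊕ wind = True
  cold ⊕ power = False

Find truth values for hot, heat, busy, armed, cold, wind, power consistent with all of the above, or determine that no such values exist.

hot = False; heat = True; busy = True; armed = False; cold = False; wind = True; power = False

armed ⊕ heat ⊕ wind = F ⊕ T ⊕ T = False ✓
busy ⊕ cold ⊕ power = T ⊕ F ⊕ F = True ✓
armed ⊕ hot = F ⊕ F = False ✓
busy ⊕ hot ⊕ wind = T ⊕ F ⊕ T = False ✓
armed ⊕ power = F ⊕ F = False ✓
armed ⊕ cold ⊕ wind = F ⊕ F ⊕ T = True ✓
cold ⊕ power = F ⊕ F = False ✓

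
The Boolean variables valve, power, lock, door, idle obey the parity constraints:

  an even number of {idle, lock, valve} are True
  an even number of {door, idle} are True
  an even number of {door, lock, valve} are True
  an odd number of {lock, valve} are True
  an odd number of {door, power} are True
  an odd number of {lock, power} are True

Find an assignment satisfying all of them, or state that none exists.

valve=F, power=F, lock=T, door=T, idle=T

{idle, lock, valve}: 2 true → even ✓
{door, idle}: 2 true → even ✓
{door, lock, valve}: 2 true → even ✓
{lock, valve}: 1 true → odd ✓
{door, power}: 1 true → odd ✓
{lock, power}: 1 true → odd ✓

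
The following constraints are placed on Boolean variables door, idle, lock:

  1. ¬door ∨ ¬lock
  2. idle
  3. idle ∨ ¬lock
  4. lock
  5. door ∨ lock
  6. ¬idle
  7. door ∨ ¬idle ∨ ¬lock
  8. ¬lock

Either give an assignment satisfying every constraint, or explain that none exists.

No satisfying assignment exists.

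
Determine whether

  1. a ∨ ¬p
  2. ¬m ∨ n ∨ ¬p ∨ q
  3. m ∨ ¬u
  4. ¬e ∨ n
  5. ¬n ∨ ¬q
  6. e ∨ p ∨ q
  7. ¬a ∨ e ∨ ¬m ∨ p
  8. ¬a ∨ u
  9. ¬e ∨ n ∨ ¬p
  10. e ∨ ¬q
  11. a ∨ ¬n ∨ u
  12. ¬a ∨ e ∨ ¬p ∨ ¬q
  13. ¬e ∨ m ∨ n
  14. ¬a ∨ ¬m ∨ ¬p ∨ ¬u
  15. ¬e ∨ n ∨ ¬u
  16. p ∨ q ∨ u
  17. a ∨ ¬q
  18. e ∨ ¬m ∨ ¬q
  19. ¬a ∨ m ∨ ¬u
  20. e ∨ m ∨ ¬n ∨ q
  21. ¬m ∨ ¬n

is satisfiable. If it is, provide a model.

Unsatisfiable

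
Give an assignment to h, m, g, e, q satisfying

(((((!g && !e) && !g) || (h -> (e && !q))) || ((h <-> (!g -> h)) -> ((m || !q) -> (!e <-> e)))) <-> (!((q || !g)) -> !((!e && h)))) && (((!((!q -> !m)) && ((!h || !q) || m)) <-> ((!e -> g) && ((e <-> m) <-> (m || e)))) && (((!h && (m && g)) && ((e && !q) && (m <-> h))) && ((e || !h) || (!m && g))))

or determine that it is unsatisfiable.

Case h = True: the conjunct !h is False.
Case h = False: the formula simplifies to (!((!q -> !m)) <-> ((!e -> g) && ((e <-> m) <-> (m || e)))) && ((m && g) && ((e && !q) && !m)).
  m = True: the conjunct !m is False.
  m = False: the conjunct m is False.
Both cases fail — unsatisfiable.

The formula is unsatisfiable.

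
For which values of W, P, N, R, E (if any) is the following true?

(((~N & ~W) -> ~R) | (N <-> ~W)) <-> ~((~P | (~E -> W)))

W: False; P: True; N: True; R: False; E: False

  (((~N & ~W) -> ~R) | (N <-> ~W)) <-> ~((~P | (~E -> W))) = True
    ((~N & ~W) -> ~R) | (N <-> ~W) = True
      (~N & ~W) -> ~R = True
        ~N & ~W = False
          ~N = False
          ~W = True
        ~R = True
      N <-> ~W = True
        ~W = True
    ~((~P | (~E -> W))) = True
      ~P | (~E -> W) = False
        ~P = False
        ~E -> W = False
          ~E = True
The formula evaluates to True.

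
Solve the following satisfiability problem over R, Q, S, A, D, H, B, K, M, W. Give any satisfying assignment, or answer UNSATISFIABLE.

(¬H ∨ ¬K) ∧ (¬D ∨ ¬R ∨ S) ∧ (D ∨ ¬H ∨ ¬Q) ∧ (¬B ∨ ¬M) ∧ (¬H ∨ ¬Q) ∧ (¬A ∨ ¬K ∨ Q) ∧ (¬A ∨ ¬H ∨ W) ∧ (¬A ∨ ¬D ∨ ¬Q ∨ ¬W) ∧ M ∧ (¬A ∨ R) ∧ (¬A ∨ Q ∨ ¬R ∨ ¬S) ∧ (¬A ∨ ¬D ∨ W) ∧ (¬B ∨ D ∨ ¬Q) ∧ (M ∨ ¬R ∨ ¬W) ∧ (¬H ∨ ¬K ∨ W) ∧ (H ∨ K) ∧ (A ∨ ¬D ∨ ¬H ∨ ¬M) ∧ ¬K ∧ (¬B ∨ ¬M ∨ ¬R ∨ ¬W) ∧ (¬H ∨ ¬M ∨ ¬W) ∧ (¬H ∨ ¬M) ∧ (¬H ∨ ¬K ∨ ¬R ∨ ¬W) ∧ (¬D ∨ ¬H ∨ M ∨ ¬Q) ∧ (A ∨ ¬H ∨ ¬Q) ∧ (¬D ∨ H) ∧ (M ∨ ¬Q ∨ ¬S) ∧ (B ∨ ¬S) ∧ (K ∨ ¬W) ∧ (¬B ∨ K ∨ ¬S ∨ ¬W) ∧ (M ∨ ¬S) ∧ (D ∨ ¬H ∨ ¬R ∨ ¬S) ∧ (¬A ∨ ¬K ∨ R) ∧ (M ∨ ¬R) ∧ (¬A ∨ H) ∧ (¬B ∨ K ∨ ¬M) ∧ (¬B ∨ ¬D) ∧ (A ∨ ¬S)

The formula is unsatisfiable.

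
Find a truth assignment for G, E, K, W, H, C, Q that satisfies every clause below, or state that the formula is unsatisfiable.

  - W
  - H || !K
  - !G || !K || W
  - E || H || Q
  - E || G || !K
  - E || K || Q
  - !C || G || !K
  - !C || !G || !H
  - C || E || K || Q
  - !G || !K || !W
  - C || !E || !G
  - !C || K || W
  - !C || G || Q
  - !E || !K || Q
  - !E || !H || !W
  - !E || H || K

G = False, E = False, K = False, W = True, H = True, C = False, Q = True

Unit clause (W) forces W = True.
Set G = False.
Try E = True:
  (!E || !H || !W) forces H = False.
  (H || !K) forces K = False.
  clause (!E || H || K) is falsified — backtrack.
So E = False.
  then (E || G || !K) forces K = False.
  then (E || K || Q) forces Q = True.
Set H = True.
Set C = False.
All clauses satisfied.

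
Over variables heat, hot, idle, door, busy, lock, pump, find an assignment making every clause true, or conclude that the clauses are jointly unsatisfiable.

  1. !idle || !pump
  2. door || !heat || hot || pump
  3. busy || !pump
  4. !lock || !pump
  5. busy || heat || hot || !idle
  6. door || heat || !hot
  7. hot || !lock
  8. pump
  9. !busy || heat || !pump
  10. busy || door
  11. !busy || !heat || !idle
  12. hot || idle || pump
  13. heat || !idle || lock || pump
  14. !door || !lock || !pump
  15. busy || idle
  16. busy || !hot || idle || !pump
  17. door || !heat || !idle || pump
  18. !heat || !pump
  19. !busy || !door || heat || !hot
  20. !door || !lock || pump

No satisfying assignment exists.

Case heat = True:
  (pump) forces pump = True.
  Clause (!heat || !pump) is falsified — contradiction.
Case heat = False:
  (pump) forces pump = True.
  (!idle || !pump) forces idle = False.
  (busy || !pump) forces busy = True.
  Clause (!busy || heat || !pump) is falsified — contradiction.
Both cases fail, so the formula is unsatisfiable.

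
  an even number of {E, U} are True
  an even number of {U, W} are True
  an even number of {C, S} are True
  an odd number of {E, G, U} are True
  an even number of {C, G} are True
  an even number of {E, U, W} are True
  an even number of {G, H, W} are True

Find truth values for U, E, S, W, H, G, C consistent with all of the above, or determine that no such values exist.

U: False, E: False, S: True, W: False, H: True, G: True, C: True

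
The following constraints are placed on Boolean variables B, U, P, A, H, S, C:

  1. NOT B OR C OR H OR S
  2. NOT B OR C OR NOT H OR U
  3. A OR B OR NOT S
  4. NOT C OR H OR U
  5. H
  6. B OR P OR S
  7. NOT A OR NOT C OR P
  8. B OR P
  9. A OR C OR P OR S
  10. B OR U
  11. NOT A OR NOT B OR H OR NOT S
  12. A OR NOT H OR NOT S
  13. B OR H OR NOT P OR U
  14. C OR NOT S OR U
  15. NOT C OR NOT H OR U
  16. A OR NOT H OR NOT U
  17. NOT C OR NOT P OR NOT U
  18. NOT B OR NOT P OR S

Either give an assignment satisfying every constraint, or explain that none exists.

Unit clause (H) forces H = True.
Set B = False.
  then (B OR P) forces P = True.
  then (B OR U) forces U = True.
  then (A OR NOT H OR NOT U) forces A = True.
  then (NOT C OR NOT P OR NOT U) forces C = False.
Set S = False.
All clauses satisfied.

B: False, U: True, P: True, A: True, H: True, S: False, C: False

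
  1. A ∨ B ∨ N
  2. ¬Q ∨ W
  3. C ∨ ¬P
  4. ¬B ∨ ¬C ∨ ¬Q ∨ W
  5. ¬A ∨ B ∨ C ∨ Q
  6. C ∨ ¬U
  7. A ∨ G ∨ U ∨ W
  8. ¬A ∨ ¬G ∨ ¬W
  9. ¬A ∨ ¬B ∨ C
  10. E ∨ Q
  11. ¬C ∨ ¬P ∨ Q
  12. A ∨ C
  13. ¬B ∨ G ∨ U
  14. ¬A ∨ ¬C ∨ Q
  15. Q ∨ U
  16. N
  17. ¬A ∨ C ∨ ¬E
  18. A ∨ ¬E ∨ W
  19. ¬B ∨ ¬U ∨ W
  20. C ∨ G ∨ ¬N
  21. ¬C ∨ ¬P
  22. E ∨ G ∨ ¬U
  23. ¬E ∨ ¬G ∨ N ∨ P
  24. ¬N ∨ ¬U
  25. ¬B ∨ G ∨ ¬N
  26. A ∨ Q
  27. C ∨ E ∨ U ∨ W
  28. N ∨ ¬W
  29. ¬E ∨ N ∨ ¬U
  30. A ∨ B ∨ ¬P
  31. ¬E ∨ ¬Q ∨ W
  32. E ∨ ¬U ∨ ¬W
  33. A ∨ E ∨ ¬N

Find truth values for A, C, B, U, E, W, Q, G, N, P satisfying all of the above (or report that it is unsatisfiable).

A = False, C = True, B = False, U = False, E = True, W = True, Q = True, G = True, N = True, P = False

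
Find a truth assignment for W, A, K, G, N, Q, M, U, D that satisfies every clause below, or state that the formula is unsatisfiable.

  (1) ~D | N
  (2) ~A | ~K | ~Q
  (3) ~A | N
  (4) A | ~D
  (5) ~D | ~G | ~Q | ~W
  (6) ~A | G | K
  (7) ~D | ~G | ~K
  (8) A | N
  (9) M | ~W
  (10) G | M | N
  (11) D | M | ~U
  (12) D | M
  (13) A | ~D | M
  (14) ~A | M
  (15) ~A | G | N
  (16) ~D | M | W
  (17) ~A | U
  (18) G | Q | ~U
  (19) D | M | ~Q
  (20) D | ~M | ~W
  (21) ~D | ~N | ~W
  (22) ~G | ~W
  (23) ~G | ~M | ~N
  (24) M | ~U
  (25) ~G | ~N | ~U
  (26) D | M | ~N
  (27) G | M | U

W=F, A=F, K=F, G=F, N=T, Q=T, M=T, U=T, D=F

Try W = True:
  (M | ~W) forces M = True.
  (D | ~M | ~W) forces D = True.
  (~D | N) forces N = True.
  clause (~D | ~N | ~W) is falsified — backtrack.
So W = False.
Set A = False.
  then (A | ~D) forces D = False.
  then (A | N) forces N = True.
  then (D | M) forces M = True.
  then (~G | ~M | ~N) forces G = False.
Set K = False.
Set Q = True.
Set U = True.
All clauses satisfied.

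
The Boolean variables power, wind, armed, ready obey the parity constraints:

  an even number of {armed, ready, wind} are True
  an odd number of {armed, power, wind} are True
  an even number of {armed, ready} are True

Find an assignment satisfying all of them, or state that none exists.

power = True, wind = False, armed = False, ready = False

{armed, ready, wind}: 0 true → even ✓
{armed, power, wind}: 1 true → odd ✓
{armed, ready}: 0 true → even ✓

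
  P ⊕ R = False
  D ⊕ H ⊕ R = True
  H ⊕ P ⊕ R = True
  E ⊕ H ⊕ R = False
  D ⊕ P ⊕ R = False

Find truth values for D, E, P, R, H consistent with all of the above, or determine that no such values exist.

D=F, E=T, P=F, R=F, H=T

P ⊕ R = F ⊕ F = False ✓
D ⊕ H ⊕ R = F ⊕ T ⊕ F = True ✓
H ⊕ P ⊕ R = T ⊕ F ⊕ F = True ✓
E ⊕ H ⊕ R = T ⊕ T ⊕ F = False ✓
D ⊕ P ⊕ R = F ⊕ F ⊕ F = False ✓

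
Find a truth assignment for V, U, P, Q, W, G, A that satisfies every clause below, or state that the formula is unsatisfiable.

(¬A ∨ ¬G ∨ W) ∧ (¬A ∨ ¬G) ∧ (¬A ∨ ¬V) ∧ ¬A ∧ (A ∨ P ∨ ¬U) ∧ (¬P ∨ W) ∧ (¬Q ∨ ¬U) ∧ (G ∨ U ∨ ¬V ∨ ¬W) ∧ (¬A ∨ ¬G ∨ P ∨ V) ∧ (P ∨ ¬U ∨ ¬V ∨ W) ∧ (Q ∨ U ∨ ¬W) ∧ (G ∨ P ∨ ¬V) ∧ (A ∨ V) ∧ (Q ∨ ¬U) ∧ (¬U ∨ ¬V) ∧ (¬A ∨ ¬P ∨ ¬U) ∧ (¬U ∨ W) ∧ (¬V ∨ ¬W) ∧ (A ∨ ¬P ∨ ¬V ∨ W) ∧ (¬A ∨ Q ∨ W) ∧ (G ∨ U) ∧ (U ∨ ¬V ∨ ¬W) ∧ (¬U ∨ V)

Unit clause (¬A) forces A = False.
In (A ∨ V) only V is left, so V = True.
In (¬U ∨ ¬V) only ¬U is left, so U = False.
In (¬V ∨ ¬W) only ¬W is left, so W = False.
In (A ∨ ¬P ∨ ¬V ∨ W) only ¬P is left, so P = False.
In (G ∨ U) only G is left, so G = True.
Set Q = True.
All clauses satisfied.

V: True, U: False, P: False, Q: True, W: False, G: True, A: False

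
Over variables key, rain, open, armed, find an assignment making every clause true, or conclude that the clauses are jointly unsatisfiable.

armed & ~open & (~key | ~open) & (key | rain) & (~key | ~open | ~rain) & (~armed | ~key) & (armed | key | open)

key=F; rain=T; open=F; armed=T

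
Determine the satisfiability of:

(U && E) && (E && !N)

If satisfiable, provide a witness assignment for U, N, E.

U: True; N: False; E: True

  U && E = True
  E && !N = True
    !N = True
Both conjuncts True, so the formula holds.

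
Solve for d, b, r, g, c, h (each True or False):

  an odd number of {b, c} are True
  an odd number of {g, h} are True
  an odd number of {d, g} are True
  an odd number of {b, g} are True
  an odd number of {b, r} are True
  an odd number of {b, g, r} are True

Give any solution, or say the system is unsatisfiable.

d = True, b = True, r = False, g = False, c = False, h = True

{b, c}: 1 true → odd ✓
{g, h}: 1 true → odd ✓
{d, g}: 1 true → odd ✓
{b, g}: 1 true → odd ✓
{b, r}: 1 true → odd ✓
{b, g, r}: 1 true → odd ✓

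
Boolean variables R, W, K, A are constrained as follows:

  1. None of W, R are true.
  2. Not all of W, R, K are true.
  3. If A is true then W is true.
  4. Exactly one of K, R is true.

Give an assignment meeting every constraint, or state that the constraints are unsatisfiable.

R = False; W = False; K = True; A = False

  (1) {W, R}: 0 true — none ✓
  (2) {W, R, K}: 1/3 true — not all ✓
  (3) A=F ⇒ W: vacuous ✓
  (4) {K, R}: 1 true — exactly one ✓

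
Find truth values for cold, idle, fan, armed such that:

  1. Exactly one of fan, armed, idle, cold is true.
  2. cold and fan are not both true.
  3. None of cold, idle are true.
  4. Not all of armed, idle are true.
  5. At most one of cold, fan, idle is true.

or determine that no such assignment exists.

cold=F, idle=F, fan=T, armed=F

  (1) {fan, armed, idle, cold}: 1 true — exactly one ✓
  (2) cold=F, fan=T — not both ✓
  (3) {cold, idle}: 0 true — none ✓
  (4) {armed, idle}: 0/2 true — not all ✓
  (5) {cold, fan, idle}: 1 true — at most one ✓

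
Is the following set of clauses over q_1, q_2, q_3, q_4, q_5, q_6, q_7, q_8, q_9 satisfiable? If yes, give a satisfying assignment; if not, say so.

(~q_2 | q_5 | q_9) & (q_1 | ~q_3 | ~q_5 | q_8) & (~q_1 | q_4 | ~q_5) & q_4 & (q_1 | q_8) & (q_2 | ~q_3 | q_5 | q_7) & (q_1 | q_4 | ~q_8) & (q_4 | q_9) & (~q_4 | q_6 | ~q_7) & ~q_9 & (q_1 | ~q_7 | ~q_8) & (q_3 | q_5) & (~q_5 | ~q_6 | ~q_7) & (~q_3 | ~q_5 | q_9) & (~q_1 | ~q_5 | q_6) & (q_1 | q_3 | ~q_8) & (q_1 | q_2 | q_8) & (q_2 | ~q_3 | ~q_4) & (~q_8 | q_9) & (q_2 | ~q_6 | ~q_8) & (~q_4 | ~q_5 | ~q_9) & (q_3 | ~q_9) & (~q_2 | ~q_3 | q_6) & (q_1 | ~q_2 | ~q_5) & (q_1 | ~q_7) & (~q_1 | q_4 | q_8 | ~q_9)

q_1 = True, q_2 = True, q_3 = False, q_4 = True, q_5 = True, q_6 = True, q_7 = False, q_8 = False, q_9 = False

Unit clause (q_4) forces q_4 = True.
Unit clause (~q_9) forces q_9 = False.
In (~q_8 | q_9) only ~q_8 is left, so q_8 = False.
In (q_1 | q_8) only q_1 is left, so q_1 = True.
Set q_2 = True.
  then (~q_2 | q_5 | q_9) forces q_5 = True.
  then (~q_3 | ~q_5 | q_9) forces q_3 = False.
  then (~q_1 | ~q_5 | q_6) forces q_6 = True.
  then (~q_5 | ~q_6 | ~q_7) forces q_7 = False.
All clauses satisfied.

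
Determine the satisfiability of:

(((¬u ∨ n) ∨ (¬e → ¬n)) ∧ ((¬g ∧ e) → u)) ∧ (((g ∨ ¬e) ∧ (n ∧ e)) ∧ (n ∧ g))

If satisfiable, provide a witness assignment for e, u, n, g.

e = True; u = True; n = True; g = True

  ((¬u ∨ n) ∨ (¬e → ¬n)) ∧ ((¬g ∧ e) → u) = True
    (¬u ∨ n) ∨ (¬e → ¬n) = True
      ¬u ∨ n = True
        ¬u = False
      ¬e → ¬n = True
        ¬e = False
        ¬n = False
    (¬g ∧ e) → u = True
      ¬g ∧ e = False
        ¬g = False
  ((g ∨ ¬e) ∧ (n ∧ e)) ∧ (n ∧ g) = True
    (g ∨ ¬e) ∧ (n ∧ e) = True
      g ∨ ¬e = True
        ¬e = False
      n ∧ e = True
    n ∧ g = True
Both conjuncts True, so the formula holds.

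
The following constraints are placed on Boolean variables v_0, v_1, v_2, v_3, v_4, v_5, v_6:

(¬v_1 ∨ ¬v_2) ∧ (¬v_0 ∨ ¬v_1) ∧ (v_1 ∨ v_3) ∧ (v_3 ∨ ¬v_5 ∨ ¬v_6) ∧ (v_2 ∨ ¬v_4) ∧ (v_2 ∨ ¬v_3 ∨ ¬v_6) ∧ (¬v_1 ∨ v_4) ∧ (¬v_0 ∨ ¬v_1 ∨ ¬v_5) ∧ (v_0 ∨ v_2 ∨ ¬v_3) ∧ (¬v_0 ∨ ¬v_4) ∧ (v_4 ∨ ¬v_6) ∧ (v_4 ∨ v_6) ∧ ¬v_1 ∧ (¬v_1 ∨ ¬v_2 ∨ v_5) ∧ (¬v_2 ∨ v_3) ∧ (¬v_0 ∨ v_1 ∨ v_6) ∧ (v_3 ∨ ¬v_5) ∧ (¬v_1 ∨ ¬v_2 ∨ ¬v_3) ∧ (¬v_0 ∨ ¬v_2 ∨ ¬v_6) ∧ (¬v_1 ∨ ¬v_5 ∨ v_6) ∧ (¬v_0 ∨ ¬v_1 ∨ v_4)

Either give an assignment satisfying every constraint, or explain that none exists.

Unit clause (¬v_1) forces v_1 = False.
In (v_1 ∨ v_3) only v_3 is left, so v_3 = True.
Set v_0 = False.
  then (v_0 ∨ v_2 ∨ ¬v_3) forces v_2 = True.
Try v_4 = False:
  (v_4 ∨ ¬v_6) forces v_6 = False.
  clause (v_4 ∨ v_6) is falsified — backtrack.
So v_4 = True.
Set v_5 = True.
Set v_6 = False.
All clauses satisfied.

v_0 = False; v_1 = False; v_2 = True; v_3 = True; v_4 = True; v_5 = True; v_6 = False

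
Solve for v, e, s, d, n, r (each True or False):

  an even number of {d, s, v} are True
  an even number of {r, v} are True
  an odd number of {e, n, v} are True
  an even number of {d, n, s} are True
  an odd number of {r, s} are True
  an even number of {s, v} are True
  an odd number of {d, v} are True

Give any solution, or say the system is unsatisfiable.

Unsatisfiable — no assignment works.

Adding constraints 2, 5, 6 mod 2: every variable appears an even number of times on the left, so the left side is 0.
But the right sides sum to 1 (mod 2). 0 ≠ 1 — the system is inconsistent.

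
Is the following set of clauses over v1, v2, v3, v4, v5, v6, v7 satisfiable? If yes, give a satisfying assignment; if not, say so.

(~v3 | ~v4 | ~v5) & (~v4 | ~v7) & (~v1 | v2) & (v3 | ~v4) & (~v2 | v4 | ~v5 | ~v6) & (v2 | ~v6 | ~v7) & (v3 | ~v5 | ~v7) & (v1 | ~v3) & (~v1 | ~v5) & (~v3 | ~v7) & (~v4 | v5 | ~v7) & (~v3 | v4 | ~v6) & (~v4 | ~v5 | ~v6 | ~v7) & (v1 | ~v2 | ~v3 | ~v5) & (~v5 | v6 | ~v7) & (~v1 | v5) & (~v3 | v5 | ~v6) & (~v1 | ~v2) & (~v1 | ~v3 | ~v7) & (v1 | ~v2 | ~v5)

Set v1 = False.
  then (v1 | ~v3) forces v3 = False.
  then (v3 | ~v4) forces v4 = False.
Set v2 = False.
Set v5 = False.
Set v6 = False.
Set v7 = True.
All clauses satisfied.

v1 = False, v2 = False, v3 = False, v4 = False, v5 = False, v6 = False, v7 = True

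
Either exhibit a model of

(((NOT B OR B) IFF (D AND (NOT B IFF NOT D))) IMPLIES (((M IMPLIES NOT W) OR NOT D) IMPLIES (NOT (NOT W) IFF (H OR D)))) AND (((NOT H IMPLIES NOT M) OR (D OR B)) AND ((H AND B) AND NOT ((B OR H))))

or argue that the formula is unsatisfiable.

No satisfying assignment exists.

Case B = True: the conjunct NOT ((B OR H)) becomes NOT ((True OR H)) = False.
Case B = False: the conjunct B is False.
Both cases fail — unsatisfiable.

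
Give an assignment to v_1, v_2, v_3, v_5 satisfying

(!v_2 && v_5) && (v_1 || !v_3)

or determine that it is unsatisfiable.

v_1: True, v_2: False, v_3: False, v_5: True

  !v_2 && v_5 = True
    !v_2 = True
  v_1 || !v_3 = True
    !v_3 = True
Both conjuncts True, so the formula holds.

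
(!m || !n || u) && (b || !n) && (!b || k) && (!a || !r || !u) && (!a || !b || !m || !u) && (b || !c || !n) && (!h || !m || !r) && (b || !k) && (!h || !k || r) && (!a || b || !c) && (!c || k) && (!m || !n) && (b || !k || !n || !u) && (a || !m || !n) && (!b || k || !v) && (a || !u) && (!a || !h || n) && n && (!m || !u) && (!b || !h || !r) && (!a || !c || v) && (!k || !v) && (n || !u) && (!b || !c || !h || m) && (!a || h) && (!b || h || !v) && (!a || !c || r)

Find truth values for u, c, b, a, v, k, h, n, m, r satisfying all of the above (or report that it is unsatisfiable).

u = False, c = False, b = True, a = False, v = False, k = True, h = False, n = True, m = False, r = False

Unit clause (n) forces n = True.
In (b || !n) only b is left, so b = True.
In (!b || k) only k is left, so k = True.
In (!m || !n) only !m is left, so m = False.
In (!k || !v) only !v is left, so v = False.
Try u = True:
  (a || !u) forces a = True.
  (!a || !r || !u) forces r = False.
  (!h || !k || r) forces h = False.
  clause (!a || h) is falsified — backtrack.
So u = False.
Set c = False.
Try a = True:
  (!a || h) forces h = True.
  (!h || !k || r) forces r = True.
  clause (!b || !h || !r) is falsified — backtrack.
So a = False.
Set h = False.
Set r = False.
All clauses satisfied.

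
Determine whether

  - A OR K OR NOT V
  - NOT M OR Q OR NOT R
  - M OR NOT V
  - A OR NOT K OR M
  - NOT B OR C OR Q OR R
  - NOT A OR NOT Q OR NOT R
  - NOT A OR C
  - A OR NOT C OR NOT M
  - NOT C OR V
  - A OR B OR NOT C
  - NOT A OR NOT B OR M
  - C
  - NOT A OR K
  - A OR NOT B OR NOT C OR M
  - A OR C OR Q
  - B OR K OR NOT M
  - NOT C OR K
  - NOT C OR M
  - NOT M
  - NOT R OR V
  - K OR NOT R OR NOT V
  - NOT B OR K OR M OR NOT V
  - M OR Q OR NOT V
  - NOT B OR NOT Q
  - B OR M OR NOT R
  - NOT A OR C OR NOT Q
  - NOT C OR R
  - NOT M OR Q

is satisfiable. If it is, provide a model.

Case V = True:
  (M OR NOT V) forces M = True.
  Clause (NOT M) is falsified — contradiction.
Case V = False:
  (NOT C OR V) forces C = False.
  Clause (C) is falsified — contradiction.
Both cases fail, so the formula is unsatisfiable.

Unsatisfiable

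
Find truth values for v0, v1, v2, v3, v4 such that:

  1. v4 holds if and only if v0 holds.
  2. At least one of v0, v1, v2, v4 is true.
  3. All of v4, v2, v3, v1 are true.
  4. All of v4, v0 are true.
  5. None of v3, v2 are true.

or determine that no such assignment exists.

Case v2 = True:
  Constraint (5) is violated (v2=T) — contradiction.
Case v2 = False:
  Constraint (3) is violated (v2=F) — contradiction.
Both cases fail — unsatisfiable.

No satisfying assignment exists.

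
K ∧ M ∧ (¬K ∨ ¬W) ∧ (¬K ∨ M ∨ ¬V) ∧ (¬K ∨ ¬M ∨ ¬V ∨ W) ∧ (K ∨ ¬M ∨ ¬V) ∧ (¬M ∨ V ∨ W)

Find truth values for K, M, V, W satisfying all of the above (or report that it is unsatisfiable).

Unsatisfiable — no assignment works.

Case K = True:
  (M) forces M = True.
  (¬K ∨ ¬W) forces W = False.
  (¬K ∨ ¬M ∨ ¬V ∨ W) forces V = False.
  Clause (¬M ∨ V ∨ W) is falsified — contradiction.
Case K = False:
  Clause (K) is falsified — contradiction.
Both cases fail, so the formula is unsatisfiable.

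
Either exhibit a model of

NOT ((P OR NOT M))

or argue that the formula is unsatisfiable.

M = True; P = False

  NOT ((P OR NOT M)) = True
    P OR NOT M = False
      NOT M = False
The formula evaluates to True.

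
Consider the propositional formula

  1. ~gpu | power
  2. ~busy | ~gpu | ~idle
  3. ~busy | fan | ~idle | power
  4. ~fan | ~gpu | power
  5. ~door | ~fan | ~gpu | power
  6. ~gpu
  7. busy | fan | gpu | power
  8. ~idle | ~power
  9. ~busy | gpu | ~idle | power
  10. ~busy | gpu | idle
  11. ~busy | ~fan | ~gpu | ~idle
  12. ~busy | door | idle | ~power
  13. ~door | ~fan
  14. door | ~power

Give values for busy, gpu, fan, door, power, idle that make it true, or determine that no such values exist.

busy: False; gpu: False; fan: True; door: False; power: False; idle: False

Unit clause (~gpu) forces gpu = False.
Set busy = False.
Set fan = True.
  then (~door | ~fan) forces door = False.
  then (door | ~power) forces power = False.
Set idle = False.
All clauses satisfied.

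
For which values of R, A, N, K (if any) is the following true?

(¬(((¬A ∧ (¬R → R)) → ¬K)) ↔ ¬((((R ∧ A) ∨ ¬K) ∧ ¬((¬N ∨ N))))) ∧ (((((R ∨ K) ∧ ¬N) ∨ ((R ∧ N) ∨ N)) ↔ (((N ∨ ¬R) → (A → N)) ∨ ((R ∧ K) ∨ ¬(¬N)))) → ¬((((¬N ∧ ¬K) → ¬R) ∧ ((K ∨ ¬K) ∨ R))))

The formula is unsatisfiable.

Case N = True: the formula simplifies to ¬(((¬A ∧ (¬R → R)) → ¬K)) ∧ ¬(((K ∨ ¬K) ∨ R)).
  R = True: the conjunct ¬(((K ∨ ¬K) ∨ R)) becomes ¬(((K ∨ ¬K) ∨ True)) = False.
  R = False: the conjunct ¬(((¬A ∧ (¬R → R)) → ¬K)) becomes ¬((False → ¬K)) = False.
Case N = False: the formula simplifies to ¬(((¬A ∧ (¬R → R)) → ¬K)) ∧ (((R ∨ K) ↔ ((¬R → ¬A) ∨ (R ∧ K))) → ¬(((¬K → ¬R) ∧ ((K ∨ ¬K) ∨ R)))).
  R = True: simplifies to ¬((¬A → ¬K)) ∧ ¬K.
    K = True: the conjunct ¬K is False.
    K = False: the conjunct ¬((¬A → ¬K)) becomes ¬((¬A → True)) = False.
  R = False: the conjunct ¬(((¬A ∧ (¬R → R)) → ¬K)) becomes ¬((False → ¬K)) = False.
Both cases fail — unsatisfiable.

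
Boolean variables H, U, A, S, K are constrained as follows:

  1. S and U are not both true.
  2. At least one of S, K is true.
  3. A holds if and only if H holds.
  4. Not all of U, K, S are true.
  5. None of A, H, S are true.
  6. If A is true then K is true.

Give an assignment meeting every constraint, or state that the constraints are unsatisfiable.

H: False; U: True; A: False; S: False; K: True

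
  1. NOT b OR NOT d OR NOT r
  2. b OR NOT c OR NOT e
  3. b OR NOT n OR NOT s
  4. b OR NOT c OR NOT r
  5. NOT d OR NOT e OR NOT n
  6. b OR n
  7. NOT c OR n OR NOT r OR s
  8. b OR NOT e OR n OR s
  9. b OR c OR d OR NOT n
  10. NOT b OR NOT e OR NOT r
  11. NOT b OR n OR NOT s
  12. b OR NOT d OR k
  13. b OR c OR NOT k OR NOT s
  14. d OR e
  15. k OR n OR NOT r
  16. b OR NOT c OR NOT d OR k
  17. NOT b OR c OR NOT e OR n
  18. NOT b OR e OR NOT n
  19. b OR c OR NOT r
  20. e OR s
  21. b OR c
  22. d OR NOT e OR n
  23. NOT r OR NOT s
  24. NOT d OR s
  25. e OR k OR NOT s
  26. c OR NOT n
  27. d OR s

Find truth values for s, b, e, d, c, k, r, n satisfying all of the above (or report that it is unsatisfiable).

s = True, b = True, e = True, d = False, c = True, k = False, r = False, n = True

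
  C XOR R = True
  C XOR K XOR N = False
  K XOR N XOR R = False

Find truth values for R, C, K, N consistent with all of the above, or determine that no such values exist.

The formula is unsatisfiable.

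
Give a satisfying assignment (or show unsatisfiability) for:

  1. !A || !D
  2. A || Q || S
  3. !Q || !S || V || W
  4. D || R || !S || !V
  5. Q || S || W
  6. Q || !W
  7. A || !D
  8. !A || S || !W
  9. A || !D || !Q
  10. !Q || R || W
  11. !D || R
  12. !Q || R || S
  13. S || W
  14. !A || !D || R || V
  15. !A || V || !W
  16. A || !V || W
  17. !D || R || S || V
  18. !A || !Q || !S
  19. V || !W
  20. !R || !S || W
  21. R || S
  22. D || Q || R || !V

Set A = False.
  then (A || !D) forces D = False.
Set V = False.
  then (V || !W) forces W = False.
  then (S || W) forces S = True.
  then (!R || !S || W) forces R = False.
  then (!Q || !S || V || W) forces Q = False.
All clauses satisfied.

A = False, V = False, S = True, W = False, Q = False, R = False, D = False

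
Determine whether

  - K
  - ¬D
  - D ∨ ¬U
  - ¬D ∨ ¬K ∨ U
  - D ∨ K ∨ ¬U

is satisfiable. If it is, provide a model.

Unit clause (K) forces K = True.
Unit clause (¬D) forces D = False.
In (D ∨ ¬U) only ¬U is left, so U = False.
Check each clause:
  (K): K holds.
  (¬D): ¬D holds.
  (D ∨ ¬U): ¬U holds.
  (¬D ∨ ¬K ∨ U): ¬D holds.
  (D ∨ K ∨ ¬U): K holds.
All clauses satisfied.

U: False, D: False, K: True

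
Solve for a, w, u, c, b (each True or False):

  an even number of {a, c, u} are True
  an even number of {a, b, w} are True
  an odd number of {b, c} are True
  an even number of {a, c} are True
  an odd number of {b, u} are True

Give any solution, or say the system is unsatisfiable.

a: False; w: True; u: False; c: False; b: True

{a, c, u}: 0 true → even ✓
{a, b, w}: 2 true → even ✓
{b, c}: 1 true → odd ✓
{a, c}: 0 true → even ✓
{b, u}: 1 true → odd ✓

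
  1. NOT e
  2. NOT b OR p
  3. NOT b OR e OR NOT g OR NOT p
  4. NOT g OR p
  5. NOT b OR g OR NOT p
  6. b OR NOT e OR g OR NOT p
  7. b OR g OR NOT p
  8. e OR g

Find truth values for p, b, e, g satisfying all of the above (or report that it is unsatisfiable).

p = True, b = False, e = False, g = True

Unit clause (NOT e) forces e = False.
In (e OR g) only g is left, so g = True.
In (NOT g OR p) only p is left, so p = True.
In (NOT b OR e OR NOT g OR NOT p) only NOT b is left, so b = False.
All clauses satisfied.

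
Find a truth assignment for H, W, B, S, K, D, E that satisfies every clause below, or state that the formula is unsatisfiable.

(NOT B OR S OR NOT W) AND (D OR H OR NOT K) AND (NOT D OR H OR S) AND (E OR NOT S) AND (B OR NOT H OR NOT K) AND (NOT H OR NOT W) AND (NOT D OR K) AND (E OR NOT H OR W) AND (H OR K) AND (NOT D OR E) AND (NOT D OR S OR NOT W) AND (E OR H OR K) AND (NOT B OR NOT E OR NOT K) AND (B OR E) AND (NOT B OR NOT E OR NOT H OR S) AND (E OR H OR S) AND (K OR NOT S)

H: True; W: False; B: False; S: False; K: False; D: False; E: True

Set H = True.
  then (NOT H OR NOT W) forces W = False.
  then (E OR NOT H OR W) forces E = True.
Set B = False.
  then (B OR NOT H OR NOT K) forces K = False.
  then (NOT D OR K) forces D = False.
  then (K OR NOT S) forces S = False.
All clauses satisfied.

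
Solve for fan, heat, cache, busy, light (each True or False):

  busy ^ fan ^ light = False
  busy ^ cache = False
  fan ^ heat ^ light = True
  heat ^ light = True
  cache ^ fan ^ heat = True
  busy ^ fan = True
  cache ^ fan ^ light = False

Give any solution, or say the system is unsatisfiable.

fan = False; heat = False; cache = True; busy = True; light = True

busy ^ fan ^ light = T ^ F ^ T = False ✓
busy ^ cache = T ^ T = False ✓
fan ^ heat ^ light = F ^ F ^ T = True ✓
heat ^ light = F ^ T = True ✓
cache ^ fan ^ heat = T ^ F ^ F = True ✓
busy ^ fan = T ^ F = True ✓
cache ^ fan ^ light = T ^ F ^ T = False ✓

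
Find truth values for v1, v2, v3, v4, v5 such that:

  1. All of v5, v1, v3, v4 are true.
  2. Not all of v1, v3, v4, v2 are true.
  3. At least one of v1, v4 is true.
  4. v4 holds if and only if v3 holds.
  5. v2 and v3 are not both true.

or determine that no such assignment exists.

v1 = True, v2 = False, v3 = True, v4 = True, v5 = True

  (1) {v5, v1, v3, v4}: all 4 true ✓
  (2) {v1, v3, v4, v2}: 3/4 true — not all ✓
  (3) {v1, v4}: 2 true — at least one ✓
  (4) v4=T, v3=T — same ✓
  (5) v2=F, v3=T — not both ✓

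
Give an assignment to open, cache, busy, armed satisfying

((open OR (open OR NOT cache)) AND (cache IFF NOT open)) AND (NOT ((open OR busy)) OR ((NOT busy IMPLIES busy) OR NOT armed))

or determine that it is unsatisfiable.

open = True, cache = False, busy = True, armed = False

  (open OR (open OR NOT cache)) AND (cache IFF NOT open) = True
    open OR (open OR NOT cache) = True
      open OR NOT cache = True
        NOT cache = True
    cache IFF NOT open = True
      NOT open = False
  NOT ((open OR busy)) OR ((NOT busy IMPLIES busy) OR NOT armed) = True
    NOT ((open OR busy)) = False
      open OR busy = True
    (NOT busy IMPLIES busy) OR NOT armed = True
      NOT busy IMPLIES busy = True
        NOT busy = False
      NOT armed = True
Both conjuncts True, so the formula holds.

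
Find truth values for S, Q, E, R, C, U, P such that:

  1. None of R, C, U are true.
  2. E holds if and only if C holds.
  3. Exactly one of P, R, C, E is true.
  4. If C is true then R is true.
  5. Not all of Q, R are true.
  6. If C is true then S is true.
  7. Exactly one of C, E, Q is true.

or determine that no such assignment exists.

S = False, Q = True, E = False, R = False, C = False, U = False, P = True

  (1) {R, C, U}: 0 true — none ✓
  (2) E=F, C=F — same ✓
  (3) {P, R, C, E}: 1 true — exactly one ✓
  (4) C=F ⇒ R: vacuous ✓
  (5) {Q, R}: 1/2 true — not all ✓
  (6) C=F ⇒ S: vacuous ✓
  (7) {C, E, Q}: 1 true — exactly one ✓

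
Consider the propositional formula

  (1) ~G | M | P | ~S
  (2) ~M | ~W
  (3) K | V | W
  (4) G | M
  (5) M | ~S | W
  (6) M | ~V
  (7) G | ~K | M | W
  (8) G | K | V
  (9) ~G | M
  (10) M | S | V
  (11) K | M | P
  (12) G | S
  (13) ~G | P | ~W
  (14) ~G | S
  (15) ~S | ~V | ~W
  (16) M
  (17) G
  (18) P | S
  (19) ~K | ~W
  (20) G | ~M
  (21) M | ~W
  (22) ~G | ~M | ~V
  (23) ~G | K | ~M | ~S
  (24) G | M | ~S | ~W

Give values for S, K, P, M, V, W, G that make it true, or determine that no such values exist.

Unit clause (M) forces M = True.
Unit clause (G) forces G = True.
In (~G | ~M | ~V) only ~V is left, so V = False.
In (~M | ~W) only ~W is left, so W = False.
In (K | V | W) only K is left, so K = True.
In (~G | S) only S is left, so S = True.
Set P = True.
All clauses satisfied.

S: True; K: True; P: True; M: True; V: False; W: False; G: True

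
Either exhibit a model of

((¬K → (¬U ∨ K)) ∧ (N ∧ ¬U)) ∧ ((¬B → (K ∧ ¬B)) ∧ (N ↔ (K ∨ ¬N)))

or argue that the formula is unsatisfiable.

N = True, K = True, B = True, U = False

  (¬K → (¬U ∨ K)) ∧ (N ∧ ¬U) = True
    ¬K → (¬U ∨ K) = True
      ¬K = False
      ¬U ∨ K = True
        ¬U = True
    N ∧ ¬U = True
      ¬U = True
  (¬B → (K ∧ ¬B)) ∧ (N ↔ (K ∨ ¬N)) = True
    ¬B → (K ∧ ¬B) = True
      ¬B = False
      K ∧ ¬B = False
        ¬B = False
    N ↔ (K ∨ ¬N) = True
      K ∨ ¬N = True
        ¬N = False
Both conjuncts True, so the formula holds.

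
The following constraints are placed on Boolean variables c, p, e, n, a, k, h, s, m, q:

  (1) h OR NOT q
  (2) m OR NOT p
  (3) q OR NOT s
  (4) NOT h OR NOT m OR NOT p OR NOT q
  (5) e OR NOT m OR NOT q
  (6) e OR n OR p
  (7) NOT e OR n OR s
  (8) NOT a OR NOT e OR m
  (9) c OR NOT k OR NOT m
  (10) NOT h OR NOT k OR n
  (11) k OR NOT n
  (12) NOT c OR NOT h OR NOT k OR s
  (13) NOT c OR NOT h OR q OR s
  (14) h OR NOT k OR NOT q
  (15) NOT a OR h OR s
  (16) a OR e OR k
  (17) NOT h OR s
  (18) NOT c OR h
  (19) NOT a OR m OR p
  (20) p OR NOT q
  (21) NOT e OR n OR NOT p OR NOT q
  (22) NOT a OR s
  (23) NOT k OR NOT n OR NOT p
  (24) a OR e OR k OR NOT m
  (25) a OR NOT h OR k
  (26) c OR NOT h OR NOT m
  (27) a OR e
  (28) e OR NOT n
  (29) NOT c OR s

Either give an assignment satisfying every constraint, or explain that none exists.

Set c = False.
Set p = False.
  then (p OR NOT q) forces q = False.
  then (q OR NOT s) forces s = False.
  then (NOT h OR s) forces h = False.
  then (NOT a OR s) forces a = False.
  then (a OR e) forces e = True.
  then (NOT e OR n OR s) forces n = True.
  then (k OR NOT n) forces k = True.
  then (c OR NOT k OR NOT m) forces m = False.
All clauses satisfied.

c: False, p: False, e: True, n: True, a: False, k: True, h: False, s: False, m: False, q: False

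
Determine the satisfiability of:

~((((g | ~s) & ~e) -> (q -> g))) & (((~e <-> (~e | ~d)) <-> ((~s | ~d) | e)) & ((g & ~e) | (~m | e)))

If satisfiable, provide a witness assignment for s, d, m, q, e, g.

s=F; d=T; m=F; q=T; e=F; g=F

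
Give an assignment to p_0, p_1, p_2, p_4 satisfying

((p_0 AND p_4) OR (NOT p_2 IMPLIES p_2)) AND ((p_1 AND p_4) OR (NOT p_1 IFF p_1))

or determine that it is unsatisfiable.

p_0 = True, p_1 = True, p_2 = False, p_4 = True

  (p_0 AND p_4) OR (NOT p_2 IMPLIES p_2) = True
    p_0 AND p_4 = True
    NOT p_2 IMPLIES p_2 = False
      NOT p_2 = True
  (p_1 AND p_4) OR (NOT p_1 IFF p_1) = True
    p_1 AND p_4 = True
    NOT p_1 IFF p_1 = False
      NOT p_1 = False
Both conjuncts True, so the formula holds.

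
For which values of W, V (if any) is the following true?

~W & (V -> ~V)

W=F; V=F

  ~W = True
  V -> ~V = True
    ~V = True
Both conjuncts True, so the formula holds.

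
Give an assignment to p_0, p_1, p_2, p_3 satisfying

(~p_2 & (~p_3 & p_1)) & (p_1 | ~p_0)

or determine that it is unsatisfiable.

p_0 = True, p_1 = True, p_2 = False, p_3 = False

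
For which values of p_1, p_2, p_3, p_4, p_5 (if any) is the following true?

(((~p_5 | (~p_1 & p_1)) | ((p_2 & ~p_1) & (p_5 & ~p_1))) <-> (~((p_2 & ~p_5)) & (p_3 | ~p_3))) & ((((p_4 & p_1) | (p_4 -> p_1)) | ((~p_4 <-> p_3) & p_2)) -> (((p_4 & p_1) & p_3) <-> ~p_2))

p_1 = False, p_2 = True, p_3 = True, p_4 = False, p_5 = True

  ((~p_5 | (~p_1 & p_1)) | ((p_2 & ~p_1) & (p_5 & ~p_1))) <-> (~((p_2 & ~p_5)) & (p_3 | ~p_3)) = True
    (~p_5 | (~p_1 & p_1)) | ((p_2 & ~p_1) & (p_5 & ~p_1)) = True
      ~p_5 | (~p_1 & p_1) = False
        ~p_5 = False
        ~p_1 & p_1 = False
          ~p_1 = True
      (p_2 & ~p_1) & (p_5 & ~p_1) = True
        p_2 & ~p_1 = True
          ~p_1 = True
        p_5 & ~p_1 = True
          ~p_1 = True
    ~((p_2 & ~p_5)) & (p_3 | ~p_3) = True
      ~((p_2 & ~p_5)) = True
        p_2 & ~p_5 = False
          ~p_5 = False
      p_3 | ~p_3 = True
        ~p_3 = False
  (((p_4 & p_1) | (p_4 -> p_1)) | ((~p_4 <-> p_3) & p_2)) -> (((p_4 & p_1) & p_3) <-> ~p_2) = True
    ((p_4 & p_1) | (p_4 -> p_1)) | ((~p_4 <-> p_3) & p_2) = True
      (p_4 & p_1) | (p_4 -> p_1) = True
        p_4 & p_1 = False
        p_4 -> p_1 = True
      (~p_4 <-> p_3) & p_2 = True
        ~p_4 <-> p_3 = True
          ~p_4 = True
    ((p_4 & p_1) & p_3) <-> ~p_2 = True
      (p_4 & p_1) & p_3 = False
        p_4 & p_1 = False
      ~p_2 = False
Both conjuncts True, so the formula holds.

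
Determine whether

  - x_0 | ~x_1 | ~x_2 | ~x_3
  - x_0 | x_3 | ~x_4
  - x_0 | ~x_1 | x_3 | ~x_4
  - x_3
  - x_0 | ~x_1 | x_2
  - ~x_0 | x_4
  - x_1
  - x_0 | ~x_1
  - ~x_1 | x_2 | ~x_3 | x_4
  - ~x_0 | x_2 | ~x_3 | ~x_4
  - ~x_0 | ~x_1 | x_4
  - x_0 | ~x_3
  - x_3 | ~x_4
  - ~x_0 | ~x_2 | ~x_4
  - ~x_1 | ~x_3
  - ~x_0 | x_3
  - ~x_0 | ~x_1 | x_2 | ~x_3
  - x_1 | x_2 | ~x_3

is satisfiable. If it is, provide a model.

Case x_1 = True:
  (x_3) forces x_3 = True.
  Clause (~x_1 | ~x_3) is falsified — contradiction.
Case x_1 = False:
  Clause (x_1) is falsified — contradiction.
Both cases fail, so the formula is unsatisfiable.

UNSATISFIABLE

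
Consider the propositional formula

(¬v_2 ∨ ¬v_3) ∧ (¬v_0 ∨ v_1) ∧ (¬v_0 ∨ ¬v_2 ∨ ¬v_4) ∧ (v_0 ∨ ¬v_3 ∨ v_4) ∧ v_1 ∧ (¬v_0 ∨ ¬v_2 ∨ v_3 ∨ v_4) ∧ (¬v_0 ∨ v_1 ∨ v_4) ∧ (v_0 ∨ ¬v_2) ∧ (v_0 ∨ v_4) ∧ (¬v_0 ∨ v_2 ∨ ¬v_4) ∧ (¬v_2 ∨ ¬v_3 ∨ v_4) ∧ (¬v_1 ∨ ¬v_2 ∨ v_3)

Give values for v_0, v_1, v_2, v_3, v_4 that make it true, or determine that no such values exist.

Unit clause (v_1) forces v_1 = True.
Set v_0 = False.
  then (v_0 ∨ ¬v_2) forces v_2 = False.
  then (v_0 ∨ v_4) forces v_4 = True.
Set v_3 = False.
All clauses satisfied.

v_0=F; v_1=T; v_2=F; v_3=F; v_4=T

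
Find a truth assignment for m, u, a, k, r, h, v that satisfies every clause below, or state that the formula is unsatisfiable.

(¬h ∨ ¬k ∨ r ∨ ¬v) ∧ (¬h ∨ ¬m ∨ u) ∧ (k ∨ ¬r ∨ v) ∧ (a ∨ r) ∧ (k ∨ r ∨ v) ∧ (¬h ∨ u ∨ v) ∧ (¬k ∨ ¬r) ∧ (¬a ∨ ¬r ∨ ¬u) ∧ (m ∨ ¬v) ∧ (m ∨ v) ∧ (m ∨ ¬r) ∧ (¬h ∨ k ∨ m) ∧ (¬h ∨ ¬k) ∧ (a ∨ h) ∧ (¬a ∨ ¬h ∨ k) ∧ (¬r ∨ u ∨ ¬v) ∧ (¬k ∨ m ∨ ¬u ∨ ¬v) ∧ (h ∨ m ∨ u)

m=T; u=T; a=F; k=F; r=T; h=T; v=T

Set m = True.
Set u = True.
Set a = False.
  then (a ∨ r) forces r = True.
  then (¬k ∨ ¬r) forces k = False.
  then (a ∨ h) forces h = True.
  then (k ∨ ¬r ∨ v) forces v = True.
All clauses satisfied.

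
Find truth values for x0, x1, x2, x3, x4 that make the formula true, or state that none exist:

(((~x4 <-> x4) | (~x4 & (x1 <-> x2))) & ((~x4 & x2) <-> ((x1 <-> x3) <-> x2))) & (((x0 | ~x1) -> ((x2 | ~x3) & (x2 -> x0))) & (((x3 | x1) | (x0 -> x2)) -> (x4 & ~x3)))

x0 = True; x1 = False; x2 = False; x3 = False; x4 = False

  ((~x4 <-> x4) | (~x4 & (x1 <-> x2))) & ((~x4 & x2) <-> ((x1 <-> x3) <-> x2)) = True
    (~x4 <-> x4) | (~x4 & (x1 <-> x2)) = True
      ~x4 <-> x4 = False
        ~x4 = True
      ~x4 & (x1 <-> x2) = True
        ~x4 = True
        x1 <-> x2 = True
    (~x4 & x2) <-> ((x1 <-> x3) <-> x2) = True
      ~x4 & x2 = False
        ~x4 = True
      (x1 <-> x3) <-> x2 = False
        x1 <-> x3 = True
  ((x0 | ~x1) -> ((x2 | ~x3) & (x2 -> x0))) & (((x3 | x1) | (x0 -> x2)) -> (x4 & ~x3)) = True
    (x0 | ~x1) -> ((x2 | ~x3) & (x2 -> x0)) = True
      x0 | ~x1 = True
        ~x1 = True
      (x2 | ~x3) & (x2 -> x0) = True
        x2 | ~x3 = True
          ~x3 = True
        x2 -> x0 = True
    ((x3 | x1) | (x0 -> x2)) -> (x4 & ~x3) = True
      (x3 | x1) | (x0 -> x2) = False
        x3 | x1 = False
        x0 -> x2 = False
      x4 & ~x3 = False
        ~x3 = True
Both conjuncts True, so the formula holds.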